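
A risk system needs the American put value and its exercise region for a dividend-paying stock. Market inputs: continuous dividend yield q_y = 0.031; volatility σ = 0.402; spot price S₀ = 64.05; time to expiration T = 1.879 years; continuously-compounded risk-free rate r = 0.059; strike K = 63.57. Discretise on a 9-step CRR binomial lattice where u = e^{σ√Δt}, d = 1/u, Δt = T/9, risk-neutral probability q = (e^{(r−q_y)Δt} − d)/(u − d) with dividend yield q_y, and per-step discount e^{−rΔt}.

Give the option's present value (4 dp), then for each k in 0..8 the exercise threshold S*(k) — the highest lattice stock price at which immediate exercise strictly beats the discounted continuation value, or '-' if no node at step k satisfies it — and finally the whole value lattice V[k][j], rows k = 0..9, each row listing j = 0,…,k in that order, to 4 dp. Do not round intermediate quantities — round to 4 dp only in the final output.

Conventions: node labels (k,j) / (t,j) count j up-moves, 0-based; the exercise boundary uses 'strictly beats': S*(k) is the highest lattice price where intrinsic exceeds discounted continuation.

Δt=0.20878  u=1.20163  d=0.83220  q=0.47008  discount=0.98776
step 9 (expiry): payoffs max(K−S,0) = 51.3078 45.8643 38.0043 26.6551 10.2676 0.0000 0.0000 0.0000 0.0000 0.0000
step 8: (k=8,j=0): S=14.7347, K−S=48.8353, hold=48.1521 ⇒ V=48.8353 exercise | (k=8,j=1): S=21.2758, K−S=42.2942, hold=41.6533 ⇒ V=42.2942 exercise | (k=8,j=2): S=30.7206, K−S=32.8494, hold=32.2693 ⇒ V=32.8494 exercise | (k=8,j=3): S=44.3582, K−S=19.2118, hold=18.7197 ⇒ V=19.2118 exercise | (k=8,j=4): S=64.0500, K−S=0.0000, hold=5.3744 ⇒ V=5.3744 continue | (k=8,j=5): S=92.4834, K−S=0.0000, hold=0.0000 ⇒ V=0.0000 continue | (k=8,j=6): S=133.5392, K−S=0.0000, hold=0.0000 ⇒ V=0.0000 continue | (k=8,j=7): S=192.8206, K−S=0.0000, hold=0.0000 ⇒ V=0.0000 continue | (k=8,j=8): S=278.4185, K−S=0.0000, hold=0.0000 ⇒ V=0.0000 continue  boundary S*=44.3582
step 7: (k=7,j=0): S=17.7057, K−S=45.8643, hold=45.2003 ⇒ V=45.8643 exercise | (k=7,j=1): S=25.5657, K−S=38.0043, hold=37.3910 ⇒ V=38.0043 exercise | (k=7,j=2): S=36.9149, K−S=26.6551, hold=26.1150 ⇒ V=26.6551 exercise | (k=7,j=3): S=53.3024, K−S=10.2676, hold=12.5516 ⇒ V=12.5516 continue | (k=7,j=4): S=76.9647, K−S=0.0000, hold=2.8132 ⇒ V=2.8132 continue | (k=7,j=5): S=111.1313, K−S=0.0000, hold=0.0000 ⇒ V=0.0000 continue | (k=7,j=6): S=160.4652, K−S=0.0000, hold=0.0000 ⇒ V=0.0000 continue | (k=7,j=7): S=231.6998, K−S=0.0000, hold=0.0000 ⇒ V=0.0000 continue  boundary S*=36.9149
step 6: (k=6,j=0): S=21.2758, K−S=42.2942, hold=41.6533 ⇒ V=42.2942 exercise | (k=6,j=1): S=30.7206, K−S=32.8494, hold=32.2693 ⇒ V=32.8494 exercise | (k=6,j=2): S=44.3582, K−S=19.2118, hold=19.7802 ⇒ V=19.7802 continue | (k=6,j=3): S=64.0500, K−S=0.0000, hold=7.8761 ⇒ V=7.8761 continue | (k=6,j=4): S=92.4834, K−S=0.0000, hold=1.4725 ⇒ V=1.4725 continue | (k=6,j=5): S=133.5392, K−S=0.0000, hold=0.0000 ⇒ V=0.0000 continue | (k=6,j=6): S=192.8206, K−S=0.0000, hold=0.0000 ⇒ V=0.0000 continue  boundary S*=30.7206
step 5: (k=5,j=0): S=25.5657, K−S=38.0043, hold=37.3910 ⇒ V=38.0043 exercise | (k=5,j=1): S=36.9149, K−S=26.6551, hold=26.3789 ⇒ V=26.6551 exercise | (k=5,j=2): S=53.3024, K−S=10.2676, hold=14.0107 ⇒ V=14.0107 continue | (k=5,j=3): S=76.9647, K−S=0.0000, hold=4.8064 ⇒ V=4.8064 continue | (k=5,j=4): S=111.1313, K−S=0.0000, hold=0.7708 ⇒ V=0.7708 continue | (k=5,j=5): S=160.4652, K−S=0.0000, hold=0.0000 ⇒ V=0.0000 continue  boundary S*=36.9149
step 4: (k=4,j=0): S=30.7206, K−S=32.8494, hold=32.2693 ⇒ V=32.8494 exercise | (k=4,j=1): S=44.3582, K−S=19.2118, hold=20.4577 ⇒ V=20.4577 continue | (k=4,j=2): S=64.0500, K−S=0.0000, hold=9.5654 ⇒ V=9.5654 continue | (k=4,j=3): S=92.4834, K−S=0.0000, hold=2.8737 ⇒ V=2.8737 continue | (k=4,j=4): S=133.5392, K−S=0.0000, hold=0.4034 ⇒ V=0.4034 continue  boundary S*=30.7206
step 3: (k=3,j=0): S=36.9149, K−S=26.6551, hold=26.6935 ⇒ V=26.6935 continue | (k=3,j=1): S=53.3024, K−S=10.2676, hold=15.1497 ⇒ V=15.1497 continue | (k=3,j=2): S=76.9647, K−S=0.0000, hold=6.3412 ⇒ V=6.3412 continue | (k=3,j=3): S=111.1313, K−S=0.0000, hold=1.6915 ⇒ V=1.6915 continue  boundary S*=-
step 2: (k=2,j=0): S=44.3582, K−S=19.2118, hold=21.0066 ⇒ V=21.0066 continue | (k=2,j=1): S=64.0500, K−S=0.0000, hold=10.8742 ⇒ V=10.8742 continue | (k=2,j=2): S=92.4834, K−S=0.0000, hold=4.1046 ⇒ V=4.1046 continue  boundary S*=-
step 1: (k=1,j=0): S=53.3024, K−S=10.2676, hold=16.0448 ⇒ V=16.0448 continue | (k=1,j=1): S=76.9647, K−S=0.0000, hold=7.5978 ⇒ V=7.5978 continue  boundary S*=-
step 0: (k=0,j=0): S=64.0500, K−S=0.0000, hold=11.9262 ⇒ V=11.9262 continue  boundary S*=-

price = 11.9262
boundary = - - - - 30.7206 36.9149 30.7206 36.9149 44.3582
tree:
11.9262
16.0448 7.5978
21.0066 10.8742 4.1046
26.6935 15.1497 6.3412 1.6915
32.8494 20.4577 9.5654 2.8737 0.4034
38.0043 26.6551 14.0107 4.8064 0.7708 0.0000
42.2942 32.8494 19.7802 7.8761 1.4725 0.0000 0.0000
45.8643 38.0043 26.6551 12.5516 2.8132 0.0000 0.0000 0.0000
48.8353 42.2942 32.8494 19.2118 5.3744 0.0000 0.0000 0.0000 0.0000
51.3078 45.8643 38.0043 26.6551 10.2676 0.0000 0.0000 0.0000 0.0000 0.0000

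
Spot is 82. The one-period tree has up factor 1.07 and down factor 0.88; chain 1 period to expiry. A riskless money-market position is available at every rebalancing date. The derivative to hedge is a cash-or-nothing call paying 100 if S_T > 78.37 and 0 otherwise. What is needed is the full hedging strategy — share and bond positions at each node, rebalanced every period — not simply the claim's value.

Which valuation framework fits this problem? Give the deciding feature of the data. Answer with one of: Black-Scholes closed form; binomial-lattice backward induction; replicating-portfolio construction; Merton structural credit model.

framework: replicating-portfolio construction

Key observation: a price alone would not answer the question — the per-node share/bond construction on the spot-82, 1.07/0.88 tree is required, and only the replicating-portfolio method yields it.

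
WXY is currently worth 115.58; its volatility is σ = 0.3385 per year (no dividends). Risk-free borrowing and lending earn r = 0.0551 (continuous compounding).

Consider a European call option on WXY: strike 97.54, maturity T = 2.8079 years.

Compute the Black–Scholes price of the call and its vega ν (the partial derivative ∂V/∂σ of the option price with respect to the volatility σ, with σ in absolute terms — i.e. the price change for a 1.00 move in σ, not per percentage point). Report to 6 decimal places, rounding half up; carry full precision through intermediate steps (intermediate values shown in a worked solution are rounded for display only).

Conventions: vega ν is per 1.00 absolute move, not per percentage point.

σ√T = 0.3385·√2.8079 = 0.567217
d₁ = (ln(S/K) + (r+σ²/2)T) / (σ√T) = (ln(115.58/97.54) + (0.0551+0.3385²/2)·2.8079) / 0.567217 = (0.169700 + 0.315583) / 0.567217 = 0.855551
d₂ = d₁ − σ√T = 0.855551 − 0.567217 = 0.288334
e^{−rT} = 0.856659
N(d₁) = 0.803877,  N(d₂) = 0.613454
Call price V = S·N(d₁) − K·e^{−rT}·N(d₂) = 92.912097 − 51.259342 = 41.652755
φ(d₁) = (1/√(2π))·e^{−d₁²/2} = 0.276672
ν = S·φ(d₁)·√T = 53.584453

price = 41.652755
ν = 53.584453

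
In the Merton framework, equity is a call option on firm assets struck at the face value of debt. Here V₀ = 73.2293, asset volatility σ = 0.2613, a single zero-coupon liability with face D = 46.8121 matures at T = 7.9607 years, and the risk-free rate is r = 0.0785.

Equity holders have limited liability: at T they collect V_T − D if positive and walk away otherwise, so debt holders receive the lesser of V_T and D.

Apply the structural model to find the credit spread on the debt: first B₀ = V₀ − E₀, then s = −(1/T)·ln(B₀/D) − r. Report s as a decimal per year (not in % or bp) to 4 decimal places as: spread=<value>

spread=0.0050

Apply the equity-as-call identities (strike 46.8121, horizon 7.9607 years):
d₁ = [ln(V₀/D) + (r + σ²/2)T] / (σ√T)
   = [ln(73.2293/46.8121) + (0.0785 + 0.5·0.2613²)·7.9607] / (0.2613·√7.9607)
   = [0.447454 + 0.896684] / 0.737250 = 1.823177
d₂ = d₁ − σ√T = 1.823177 − 0.737250 = 1.085926
N(d₁) = 0.965862,  N(d₂) = 0.861244,  e^(−rT) = 0.535307
E₀ = V₀·N(d₁) − D·e^(−rT)·N(d₂)
   = 73.2293·0.965862 − 46.8121·0.535307·0.861244 = 49.147592
B₀ = V₀ − E₀ = 73.2293 − 49.147592 = 24.081708
spread = −(1/T)·ln(B₀/D) − r = −(1/7.9607)·ln(24.081708/46.8121) − 0.0785 = 0.00499632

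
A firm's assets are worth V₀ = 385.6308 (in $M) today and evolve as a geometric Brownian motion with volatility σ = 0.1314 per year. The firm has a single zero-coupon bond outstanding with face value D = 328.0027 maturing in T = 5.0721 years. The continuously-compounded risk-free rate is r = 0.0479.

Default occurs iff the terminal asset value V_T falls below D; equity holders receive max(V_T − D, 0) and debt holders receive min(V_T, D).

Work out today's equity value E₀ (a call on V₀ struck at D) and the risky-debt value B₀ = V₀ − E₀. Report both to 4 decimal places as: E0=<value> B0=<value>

E0=132.0141 B0=253.6167

Work the structural quantities from V₀ = 385.6308 against face 328.0027:
d₁ = [ln(V₀/D) + (r + σ²/2)T] / (σ√T)
   = [ln(385.6308/328.0027) + (0.0479 + 0.5·0.1314²)·5.0721] / (0.1314·√5.0721)
   = [0.161859 + 0.286741] / 0.295930 = 1.515896
d₂ = d₁ − σ√T = 1.515896 − 0.295930 = 1.219966
N(d₁) = 0.935227,  N(d₂) = 0.888761,  e^(−rT) = 0.784308
E₀ = V₀·N(d₁) − D·e^(−rT)·N(d₂)
   = 385.6308·0.935227 − 328.0027·0.784308·0.888761 = 132.014071
B₀ = V₀ − E₀ = 385.6308 − 132.014071 = 253.616729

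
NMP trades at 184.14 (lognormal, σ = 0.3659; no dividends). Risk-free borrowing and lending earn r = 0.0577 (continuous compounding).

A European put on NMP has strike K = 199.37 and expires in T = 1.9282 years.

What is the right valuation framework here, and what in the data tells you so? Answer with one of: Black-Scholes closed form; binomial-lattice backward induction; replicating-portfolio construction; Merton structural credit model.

framework: Black-Scholes closed form

Key observation: a European-exercise option on NMP struck at 199.37 — a GBM underlying with constant parameters — admits an analytic price: the data contain no early exercise, no discrete tree, no debt structure.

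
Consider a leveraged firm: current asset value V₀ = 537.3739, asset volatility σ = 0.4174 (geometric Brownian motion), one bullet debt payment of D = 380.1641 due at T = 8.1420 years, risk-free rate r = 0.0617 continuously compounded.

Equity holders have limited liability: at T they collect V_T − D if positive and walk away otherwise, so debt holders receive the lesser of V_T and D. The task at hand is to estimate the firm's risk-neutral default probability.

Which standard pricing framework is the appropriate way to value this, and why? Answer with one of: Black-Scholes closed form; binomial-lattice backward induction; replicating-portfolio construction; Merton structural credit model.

Key observation: a levered firm with one bullet debt due at 8.1420 years is the canonical structural-credit setup: equity is a call on the firm's assets struck at the face value.

framework: Merton structural credit model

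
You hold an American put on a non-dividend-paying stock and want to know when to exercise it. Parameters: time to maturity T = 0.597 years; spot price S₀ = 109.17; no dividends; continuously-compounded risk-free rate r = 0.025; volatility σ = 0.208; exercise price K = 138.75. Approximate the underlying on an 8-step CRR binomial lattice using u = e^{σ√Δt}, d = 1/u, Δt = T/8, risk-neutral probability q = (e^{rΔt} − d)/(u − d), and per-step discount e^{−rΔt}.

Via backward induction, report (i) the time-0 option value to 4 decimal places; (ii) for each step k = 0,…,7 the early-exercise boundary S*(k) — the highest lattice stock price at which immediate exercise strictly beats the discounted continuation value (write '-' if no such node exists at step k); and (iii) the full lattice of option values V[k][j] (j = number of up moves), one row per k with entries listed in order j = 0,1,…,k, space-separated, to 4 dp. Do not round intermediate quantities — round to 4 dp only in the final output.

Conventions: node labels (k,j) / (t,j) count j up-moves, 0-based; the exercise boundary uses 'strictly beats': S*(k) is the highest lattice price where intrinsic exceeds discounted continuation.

Δt=0.07462  u=1.05847  d=0.94476  q=0.50222  discount=0.99814
step 8 (expiry): payoffs max(K−S,0) = 69.4571 61.1177 51.7747 41.3072 29.5800 16.4414 1.7216 0.0000 0.0000
step 7: (k=7,j=0): S=73.3441, K−S=65.4059, hold=65.1473 ⇒ V=65.4059 exercise | (k=7,j=1): S=82.1711, K−S=56.5789, hold=56.3203 ⇒ V=56.5789 exercise | (k=7,j=2): S=92.0604, K−S=46.6896, hold=46.4310 ⇒ V=46.6896 exercise | (k=7,j=3): S=103.1398, K−S=35.6102, hold=35.3515 ⇒ V=35.6102 exercise | (k=7,j=4): S=115.5527, K−S=23.1973, hold=22.9387 ⇒ V=23.1973 exercise | (k=7,j=5): S=129.4595, K−S=9.2905, hold=9.0319 ⇒ V=9.2905 exercise | (k=7,j=6): S=145.0399, K−S=0.0000, hold=0.8554 ⇒ V=0.8554 continue | (k=7,j=7): S=162.4955, K−S=0.0000, hold=0.0000 ⇒ V=0.0000 continue  boundary S*=129.4595
step 6: (k=6,j=0): S=77.6323, K−S=61.1177, hold=60.8591 ⇒ V=61.1177 exercise | (k=6,j=1): S=86.9753, K−S=51.7747, hold=51.5161 ⇒ V=51.7747 exercise | (k=6,j=2): S=97.4428, K−S=41.3072, hold=41.0486 ⇒ V=41.3072 exercise | (k=6,j=3): S=109.1700, K−S=29.5800, hold=29.3214 ⇒ V=29.5800 exercise | (k=6,j=4): S=122.3086, K−S=16.4414, hold=16.1828 ⇒ V=16.4414 exercise | (k=6,j=5): S=137.0284, K−S=1.7216, hold=5.0448 ⇒ V=5.0448 continue | (k=6,j=6): S=153.5198, K−S=0.0000, hold=0.4250 ⇒ V=0.4250 continue  boundary S*=122.3086
step 5: (k=5,j=0): S=82.1711, K−S=56.5789, hold=56.3203 ⇒ V=56.5789 exercise | (k=5,j=1): S=92.0604, K−S=46.6896, hold=46.4310 ⇒ V=46.6896 exercise | (k=5,j=2): S=103.1398, K−S=35.6102, hold=35.3515 ⇒ V=35.6102 exercise | (k=5,j=3): S=115.5527, K−S=23.1973, hold=22.9387 ⇒ V=23.1973 exercise | (k=5,j=4): S=129.4595, K−S=9.2905, hold=10.6978 ⇒ V=10.6978 continue | (k=5,j=5): S=145.0399, K−S=0.0000, hold=2.7195 ⇒ V=2.7195 continue  boundary S*=115.5527
step 4: (k=4,j=0): S=86.9753, K−S=51.7747, hold=51.5161 ⇒ V=51.7747 exercise | (k=4,j=1): S=97.4428, K−S=41.3072, hold=41.0486 ⇒ V=41.3072 exercise | (k=4,j=2): S=109.1700, K−S=29.5800, hold=29.3214 ⇒ V=29.5800 exercise | (k=4,j=3): S=122.3086, K−S=16.4414, hold=16.8882 ⇒ V=16.8882 continue | (k=4,j=4): S=137.0284, K−S=1.7216, hold=6.6785 ⇒ V=6.6785 continue  boundary S*=109.1700
step 3: (k=3,j=0): S=92.0604, K−S=46.6896, hold=46.4310 ⇒ V=46.6896 exercise | (k=3,j=1): S=103.1398, K−S=35.6102, hold=35.3515 ⇒ V=35.6102 exercise | (k=3,j=2): S=115.5527, K−S=23.1973, hold=23.1627 ⇒ V=23.1973 exercise | (k=3,j=3): S=129.4595, K−S=9.2905, hold=11.7387 ⇒ V=11.7387 continue  boundary S*=115.5527
step 2: (k=2,j=0): S=97.4428, K−S=41.3072, hold=41.0486 ⇒ V=41.3072 exercise | (k=2,j=1): S=109.1700, K−S=29.5800, hold=29.3214 ⇒ V=29.5800 exercise | (k=2,j=2): S=122.3086, K−S=16.4414, hold=17.4100 ⇒ V=17.4100 continue  boundary S*=109.1700
step 1: (k=1,j=0): S=103.1398, K−S=35.6102, hold=35.3515 ⇒ V=35.6102 exercise | (k=1,j=1): S=115.5527, K−S=23.1973, hold=23.4242 ⇒ V=23.4242 continue  boundary S*=103.1398
step 0: (k=0,j=0): S=109.1700, K−S=29.5800, hold=29.4352 ⇒ V=29.5800 exercise  boundary S*=109.1700

price = 29.5800
boundary = 109.1700 103.1398 109.1700 115.5527 109.1700 115.5527 122.3086 129.4595
tree:
29.5800
35.6102 23.4242
41.3072 29.5800 17.4100
46.6896 35.6102 23.1973 11.7387
51.7747 41.3072 29.5800 16.8882 6.6785
56.5789 46.6896 35.6102 23.1973 10.6978 2.7195
61.1177 51.7747 41.3072 29.5800 16.4414 5.0448 0.4250
65.4059 56.5789 46.6896 35.6102 23.1973 9.2905 0.8554 0.0000
69.4571 61.1177 51.7747 41.3072 29.5800 16.4414 1.7216 0.0000 0.0000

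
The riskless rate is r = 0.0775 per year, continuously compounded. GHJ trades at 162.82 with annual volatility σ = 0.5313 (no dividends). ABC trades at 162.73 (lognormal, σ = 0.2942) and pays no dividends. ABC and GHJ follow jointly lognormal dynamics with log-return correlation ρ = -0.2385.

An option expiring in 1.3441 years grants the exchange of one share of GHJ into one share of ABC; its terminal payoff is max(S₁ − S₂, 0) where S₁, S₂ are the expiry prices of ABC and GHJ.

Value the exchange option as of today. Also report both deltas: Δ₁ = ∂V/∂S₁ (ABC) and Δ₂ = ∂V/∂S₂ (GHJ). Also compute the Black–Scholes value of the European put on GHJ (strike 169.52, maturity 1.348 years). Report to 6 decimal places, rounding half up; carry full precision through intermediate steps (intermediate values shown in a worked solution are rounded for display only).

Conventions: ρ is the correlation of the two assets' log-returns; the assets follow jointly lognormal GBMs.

σ_eff = √(σ₁² + σ₂² − 2ρσ₁σ₂) = √(0.2942² + 0.5313² − 2·-0.2385·0.2942·0.5313) = 0.665877
d₁ = (ln(S₁/S₂) + (q₂ − q₁ + σ_eff²/2)T) / (σ_eff√T) = (ln(162.73/162.82) + (0.0 − 0.0 + 0.221696)·1.3441) / 0.771987 = 0.385277
d₂ = d₁ − σ_eff√T = 0.385277 − 0.771987 = -0.386710
N(d₁) = 0.649984,  N(d₂) = 0.349486
V = S₁·e^{−q₁T}·N(d₁) − S₂·e^{−q₂T}·N(d₂) = 105.771895 − 56.903241 = 48.868654
Δ₁ = e^{−q₁T}·N(d₁) = 0.649984;  Δ₂ = −e^{−q₂T}·N(d₂) = -0.349486
[vanilla: GHJ put K=169.52]
σ√T = 0.5313·√1.348 = 0.616857
d₁ = (ln(S/K) + (r+σ²/2)T) / (σ√T) = (ln(162.82/169.52) + (0.0775+0.5313²/2)·1.348) / 0.616857 = (-0.040326 + 0.294727) / 0.616857 = 0.412414
d₂ = d₁ − σ√T = 0.412414 − 0.616857 = -0.204443
e^{−rT} = 0.900802
N(−d₁) = 0.340018,  N(−d₂) = 0.580996
price = K·e^{−rT}·N(−d₂) − S·N(−d₁) = 88.720416 − 55.361704 = 33.358712

exchange price = 48.868654
Δ1 = 0.649984
Δ2 = -0.349486
price(GHJ put K=169.52) = 33.358712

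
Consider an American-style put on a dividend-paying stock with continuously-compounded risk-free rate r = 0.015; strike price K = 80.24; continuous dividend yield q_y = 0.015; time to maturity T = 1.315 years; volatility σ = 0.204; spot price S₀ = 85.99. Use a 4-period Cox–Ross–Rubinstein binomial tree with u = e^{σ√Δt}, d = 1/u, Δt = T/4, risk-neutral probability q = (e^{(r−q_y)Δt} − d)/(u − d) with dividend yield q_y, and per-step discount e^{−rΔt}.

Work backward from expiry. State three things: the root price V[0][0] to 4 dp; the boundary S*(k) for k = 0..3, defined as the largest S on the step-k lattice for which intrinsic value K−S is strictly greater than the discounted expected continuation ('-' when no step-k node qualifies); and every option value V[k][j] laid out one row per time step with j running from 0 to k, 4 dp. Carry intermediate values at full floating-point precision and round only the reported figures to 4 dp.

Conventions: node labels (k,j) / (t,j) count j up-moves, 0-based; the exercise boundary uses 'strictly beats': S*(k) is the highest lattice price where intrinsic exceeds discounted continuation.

price = 5.3778
boundary = - - - 60.5416
tree:
5.3778
8.6290 1.7796
13.3797 3.3794 0.0000
19.6984 6.4174 0.0000 0.0000
26.3813 12.1863 0.0000 0.0000 0.0000

Δt=0.32875, u=1.12408, d=0.88961, q=0.47079, disc=e^(-rΔt)=0.99508
k=4 terminal: V=max(K-S,0) → 26.3813 12.1863 0.0000 0.0000 0.0000
k=3: j=0 S=60.5416 intr=19.6984 cont=19.6015 V=19.6984[EX]; j=1 S=76.4980 intr=3.7420 cont=6.4174 V=6.4174[hold]; j=2 S=96.6598 intr=0.0000 cont=0.0000 V=0.0000[hold]; j=3 S=122.1356 intr=0.0000 cont=0.0000 V=0.0000[hold]  S*(3)=60.5416
k=2: j=0 S=68.0537 intr=12.1863 cont=13.3797 V=13.3797[hold]; j=1 S=85.9900 intr=0.0000 cont=3.3794 V=3.3794[hold]; j=2 S=108.6536 intr=0.0000 cont=0.0000 V=0.0000[hold]  S*(2)=-
k=1: j=0 S=76.4980 intr=3.7420 cont=8.6290 V=8.6290[hold]; j=1 S=96.6598 intr=0.0000 cont=1.7796 V=1.7796[hold]  S*(1)=-
k=0: j=0 S=85.9900 intr=0.0000 cont=5.3778 V=5.3778[hold]  S*(0)=-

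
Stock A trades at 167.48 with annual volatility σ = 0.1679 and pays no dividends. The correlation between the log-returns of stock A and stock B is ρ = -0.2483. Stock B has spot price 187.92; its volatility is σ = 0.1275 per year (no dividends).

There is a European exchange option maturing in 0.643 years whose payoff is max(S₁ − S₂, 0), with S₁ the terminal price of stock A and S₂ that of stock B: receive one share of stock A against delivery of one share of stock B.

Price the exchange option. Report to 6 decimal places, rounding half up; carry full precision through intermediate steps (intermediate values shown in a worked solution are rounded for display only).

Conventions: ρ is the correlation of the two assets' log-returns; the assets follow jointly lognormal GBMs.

exchange price = 5.509860

σ_eff = √(σ₁² + σ₂² − 2ρσ₁σ₂) = √(0.1679² + 0.1275² − 2·-0.2483·0.1679·0.1275) = 0.234686
d₁ = (ln(S₁/S₂) + (q₂ − q₁ + σ_eff²/2)T) / (σ_eff√T) = (ln(167.48/187.92) + (0.0 − 0.0 + 0.027539)·0.643) / 0.188188 = -0.517806
d₂ = d₁ − σ_eff√T = -0.517806 − 0.188188 = -0.705994
N(d₁) = 0.302297,  N(d₂) = 0.240096
V = S₁·e^{−q₁T}·N(d₁) − S₂·e^{−q₂T}·N(d₂) = 50.628684 − 45.118824 = 5.509860
Key observation: r never enters — measured in units of stock B, the claim is a call on S₁/S₂ struck at 1, so only the dividend yields and σ_eff matter.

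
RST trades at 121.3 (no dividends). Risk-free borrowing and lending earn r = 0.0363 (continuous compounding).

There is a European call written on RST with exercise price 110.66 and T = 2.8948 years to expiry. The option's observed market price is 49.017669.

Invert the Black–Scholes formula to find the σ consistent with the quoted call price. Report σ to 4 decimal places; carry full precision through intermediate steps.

sigma = 0.5133

At σ = 0.5133 the Black–Scholes value reproduces the quote:
σ√T = 0.5133·√2.8948 = 0.873334
d₁ = (ln(S/K) + (r+σ²/2)T) / (σ√T) = (ln(121.3/110.66) + (0.0363+0.5133²/2)·2.8948) / 0.873334 = (0.091804 + 0.486438) / 0.873334 = 0.662108
d₂ = d₁ − σ√T = 0.662108 − 0.873334 = -0.211226
e^{−rT} = 0.900251
N(d₁) = 0.746049,  N(d₂) = 0.416356
V = S·N(d₁) − K·e^{−rT}·N(d₂) = 90.495761 − 41.478092 = 49.017669 (the quoted price), and the Black–Scholes price is strictly increasing in σ, so σ is unique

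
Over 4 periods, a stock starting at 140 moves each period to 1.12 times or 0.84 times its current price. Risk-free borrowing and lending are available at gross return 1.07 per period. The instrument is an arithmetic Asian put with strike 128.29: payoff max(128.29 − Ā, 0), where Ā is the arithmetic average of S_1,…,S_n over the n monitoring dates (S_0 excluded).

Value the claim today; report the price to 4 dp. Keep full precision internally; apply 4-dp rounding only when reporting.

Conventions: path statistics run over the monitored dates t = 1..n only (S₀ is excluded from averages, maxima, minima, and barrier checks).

price = 0.6670

Under the martingale measure an up-move has probability p* = 0.8214; value the claim as the probability-weighted average of per-path payoffs, discounted 4 periods at R = 1.07.
Enumerate all 2^4 = 16 price paths (U = up ×1.12, D = down ×0.84); each path with k up-moves has probability p*^k·(1−p*)^(4−k).
DDDD: Ā=92.2661, payoff=36.0239, prob=0.001017
UDDD: Ā=123.0215, payoff=5.2685, prob=0.004677
DUDD: Ā=113.2215, payoff=15.0685, prob=0.004677
UUDD: Ā=150.9620, payoff=0.0000, prob=0.021516
DDUD: Ā=104.9895, payoff=23.3005, prob=0.004677
UDUD: Ā=139.9860, payoff=0.0000, prob=0.021516
DUUD: Ā=130.1860, payoff=0.0000, prob=0.021516
UUUD: Ā=173.5814, payoff=0.0000, prob=0.098974
DDDU: Ā=98.0746, payoff=30.2154, prob=0.004677
UDDU: Ā=130.7662, payoff=0.0000, prob=0.021516
DUDU: Ā=120.9662, payoff=7.3238, prob=0.021516
UUDU: Ā=161.2882, payoff=0.0000, prob=0.098974
DDUU: Ā=112.7342, payoff=15.5558, prob=0.021516
UDUU: Ā=150.3122, payoff=0.0000, prob=0.098974
DUUU: Ā=140.5122, payoff=0.0000, prob=0.098974
UUUU: Ā=187.3497, payoff=0.0000, prob=0.455281
Price = Σ prob·payoff / R^4 = 0.874351 / 1.310796 = 0.6670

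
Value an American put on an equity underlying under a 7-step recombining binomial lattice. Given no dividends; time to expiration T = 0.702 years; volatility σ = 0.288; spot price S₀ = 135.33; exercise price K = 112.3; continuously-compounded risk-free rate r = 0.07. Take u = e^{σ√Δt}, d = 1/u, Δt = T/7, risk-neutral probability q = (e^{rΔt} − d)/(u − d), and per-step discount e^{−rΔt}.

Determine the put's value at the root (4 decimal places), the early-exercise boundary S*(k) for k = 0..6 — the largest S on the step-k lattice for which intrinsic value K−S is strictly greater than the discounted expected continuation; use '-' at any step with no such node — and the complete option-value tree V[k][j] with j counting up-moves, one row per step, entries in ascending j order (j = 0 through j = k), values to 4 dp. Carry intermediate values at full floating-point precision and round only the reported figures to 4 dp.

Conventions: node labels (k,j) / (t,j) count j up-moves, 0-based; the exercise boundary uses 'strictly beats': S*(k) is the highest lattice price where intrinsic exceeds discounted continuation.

price = 2.8357
boundary = - - - - - 85.7725 93.9631
tree:
2.8357
4.7390 1.0876
7.7196 2.0056 0.2407
12.1796 3.6380 0.5005 0.0000
18.4522 6.4572 1.0410 0.0000 0.0000
26.5275 11.1231 2.1650 0.0000 0.0000 0.0000
34.0042 18.3369 4.5026 0.0000 0.0000 0.0000 0.0000
40.8291 26.5275 9.3642 0.0000 0.0000 0.0000 0.0000 0.0000

Δt=0.10029  u=1.09549  d=0.91283  q=0.51578  discount=0.99300
step 7 (expiry): payoffs max(K−S,0) = 40.8291 26.5275 9.3642 0.0000 0.0000 0.0000 0.0000 0.0000
step 6: (k=6,j=0): S=78.2958, K−S=34.0042, hold=33.2186 ⇒ V=34.0042 exercise | (k=6,j=1): S=93.9631, K−S=18.3369, hold=17.5513 ⇒ V=18.3369 exercise | (k=6,j=2): S=112.7653, K−S=0.0000, hold=4.5026 ⇒ V=4.5026 continue | (k=6,j=3): S=135.3300, K−S=0.0000, hold=0.0000 ⇒ V=0.0000 continue | (k=6,j=4): S=162.4099, K−S=0.0000, hold=0.0000 ⇒ V=0.0000 continue | (k=6,j=5): S=194.9086, K−S=0.0000, hold=0.0000 ⇒ V=0.0000 continue | (k=6,j=6): S=233.9103, K−S=0.0000, hold=0.0000 ⇒ V=0.0000 continue  boundary S*=93.9631
step 5: (k=5,j=0): S=85.7725, K−S=26.5275, hold=25.7419 ⇒ V=26.5275 exercise | (k=5,j=1): S=102.9358, K−S=9.3642, hold=11.1231 ⇒ V=11.1231 continue | (k=5,j=2): S=123.5335, K−S=0.0000, hold=2.1650 ⇒ V=2.1650 continue | (k=5,j=3): S=148.2529, K−S=0.0000, hold=0.0000 ⇒ V=0.0000 continue | (k=5,j=4): S=177.9188, K−S=0.0000, hold=0.0000 ⇒ V=0.0000 continue | (k=5,j=5): S=213.5208, K−S=0.0000, hold=0.0000 ⇒ V=0.0000 continue  boundary S*=85.7725
step 4: (k=4,j=0): S=93.9631, K−S=18.3369, hold=18.4522 ⇒ V=18.4522 continue | (k=4,j=1): S=112.7653, K−S=0.0000, hold=6.4572 ⇒ V=6.4572 continue | (k=4,j=2): S=135.3300, K−S=0.0000, hold=1.0410 ⇒ V=1.0410 continue | (k=4,j=3): S=162.4099, K−S=0.0000, hold=0.0000 ⇒ V=0.0000 continue | (k=4,j=4): S=194.9086, K−S=0.0000, hold=0.0000 ⇒ V=0.0000 continue  boundary S*=-
step 3: (k=3,j=0): S=102.9358, K−S=9.3642, hold=12.1796 ⇒ V=12.1796 continue | (k=3,j=1): S=123.5335, K−S=0.0000, hold=3.6380 ⇒ V=3.6380 continue | (k=3,j=2): S=148.2529, K−S=0.0000, hold=0.5005 ⇒ V=0.5005 continue | (k=3,j=3): S=177.9188, K−S=0.0000, hold=0.0000 ⇒ V=0.0000 continue  boundary S*=-
step 2: (k=2,j=0): S=112.7653, K−S=0.0000, hold=7.7196 ⇒ V=7.7196 continue | (k=2,j=1): S=135.3300, K−S=0.0000, hold=2.0056 ⇒ V=2.0056 continue | (k=2,j=2): S=162.4099, K−S=0.0000, hold=0.2407 ⇒ V=0.2407 continue  boundary S*=-
step 1: (k=1,j=0): S=123.5335, K−S=0.0000, hold=4.7390 ⇒ V=4.7390 continue | (k=1,j=1): S=148.2529, K−S=0.0000, hold=1.0876 ⇒ V=1.0876 continue  boundary S*=-
step 0: (k=0,j=0): S=135.3300, K−S=0.0000, hold=2.8357 ⇒ V=2.8357 continue  boundary S*=-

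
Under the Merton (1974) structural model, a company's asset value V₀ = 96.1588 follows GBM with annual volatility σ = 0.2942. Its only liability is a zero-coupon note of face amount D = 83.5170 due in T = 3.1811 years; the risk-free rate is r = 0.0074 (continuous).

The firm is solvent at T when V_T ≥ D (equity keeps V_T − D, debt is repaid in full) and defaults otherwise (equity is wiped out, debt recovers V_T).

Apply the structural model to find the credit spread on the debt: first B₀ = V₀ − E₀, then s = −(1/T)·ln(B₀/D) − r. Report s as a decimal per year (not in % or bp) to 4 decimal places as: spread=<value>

With assets at 96.1588 and a single debt payment of 83.5170 at 3.1811 years:
d₁ = [ln(V₀/D) + (r + σ²/2)T] / (σ√T)
   = [ln(96.1588/83.5170) + (0.0074 + 0.5·0.2942²)·3.1811] / (0.2942·√3.1811)
   = [0.140951 + 0.161208] / 0.524724 = 0.575843
d₂ = d₁ − σ√T = 0.575843 − 0.524724 = 0.051118
N(d₁) = 0.717639,  N(d₂) = 0.520384,  e^(−rT) = 0.976735
E₀ = V₀·N(d₁) − D·e^(−rT)·N(d₂)
   = 96.1588·0.717639 − 83.5170·0.976735·0.520384 = 26.557519
B₀ = V₀ − E₀ = 96.1588 − 26.557519 = 69.601281
spread = −(1/T)·ln(B₀/D) − r = −(1/3.1811)·ln(69.601281/83.5170) − 0.0074 = 0.04989692

spread=0.0499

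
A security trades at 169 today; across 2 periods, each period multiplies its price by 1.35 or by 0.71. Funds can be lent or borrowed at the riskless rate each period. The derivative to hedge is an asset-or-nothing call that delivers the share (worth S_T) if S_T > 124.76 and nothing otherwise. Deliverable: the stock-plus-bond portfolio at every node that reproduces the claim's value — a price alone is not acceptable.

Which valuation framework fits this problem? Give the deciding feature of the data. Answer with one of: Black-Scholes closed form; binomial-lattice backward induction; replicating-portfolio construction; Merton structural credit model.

framework: replicating-portfolio construction

Key observation: since the answer must list Δ and B at each node of the 1.35/0.71 lattice on 169, the replicating-portfolio method — solving the two-state system at every node — is the one that applies.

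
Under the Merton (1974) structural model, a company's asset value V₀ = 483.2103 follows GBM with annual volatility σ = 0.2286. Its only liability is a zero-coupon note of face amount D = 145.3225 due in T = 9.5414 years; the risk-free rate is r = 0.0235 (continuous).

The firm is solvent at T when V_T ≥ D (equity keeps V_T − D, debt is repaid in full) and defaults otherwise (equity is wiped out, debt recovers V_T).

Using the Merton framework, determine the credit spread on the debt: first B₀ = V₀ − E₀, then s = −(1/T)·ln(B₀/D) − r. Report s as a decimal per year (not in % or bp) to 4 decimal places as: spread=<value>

spread=0.0012

Work the structural quantities from V₀ = 483.2103 against face 145.3225:
d₁ = [ln(V₀/D) + (r + σ²/2)T] / (σ√T)
   = [ln(483.2103/145.3225) + (0.0235 + 0.5·0.2286²)·9.5414] / (0.2286·√9.5414)
   = [1.201497 + 0.473530] / 0.706126 = 2.372135
d₂ = d₁ − σ√T = 2.372135 − 0.706126 = 1.666009
N(d₁) = 0.991157,  N(d₂) = 0.952144,  e^(−rT) = 0.799137
E₀ = V₀·N(d₁) − D·e^(−rT)·N(d₂)
   = 483.2103·0.991157 − 145.3225·0.799137·0.952144 = 368.362397
B₀ = V₀ − E₀ = 483.2103 − 368.362397 = 114.847903
spread = −(1/T)·ln(B₀/D) − r = −(1/9.5414)·ln(114.847903/145.3225) − 0.0235 = 0.00116585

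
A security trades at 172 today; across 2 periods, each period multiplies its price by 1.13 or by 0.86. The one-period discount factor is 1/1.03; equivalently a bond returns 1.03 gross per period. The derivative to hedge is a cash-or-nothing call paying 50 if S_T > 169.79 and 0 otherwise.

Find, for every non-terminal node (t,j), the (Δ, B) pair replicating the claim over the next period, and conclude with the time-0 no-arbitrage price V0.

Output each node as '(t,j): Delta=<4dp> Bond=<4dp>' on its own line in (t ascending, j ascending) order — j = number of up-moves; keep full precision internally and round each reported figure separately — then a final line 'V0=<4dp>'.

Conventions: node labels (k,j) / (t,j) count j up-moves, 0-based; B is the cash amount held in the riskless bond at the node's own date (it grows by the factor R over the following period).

Under the risk-neutral measure, an up-move has probability p* = (R−d)/(u−d) = 0.6296 and values discount at R = 1.03.
Payoffs at expiry: V(2,0)=0.0000, V(2,1)=0.0000, V(2,2)=50.0000
Node (1,0) S=147.9200: V=(p*·0.0000+(1−p*)·0.0000)/1.03=0.0000; Δ=(0.0000−0.0000)/(167.1496−127.2112)=0.0000; B=V−Δ·S=0.0000
Node (1,1) S=194.3600: V=(p*·50.0000+(1−p*)·0.0000)/1.03=30.5645; Δ=(50.0000−0.0000)/(219.6268−167.1496)=0.9528; B=V−Δ·S=-154.6206
Node (0,0) S=172.0000: V=(p*·30.5645+(1−p*)·0.0000)/1.03=18.6838; Δ=(30.5645−0.0000)/(194.3600−147.9200)=0.6582; B=V−Δ·S=-94.5182
Sanity check at the root: Δ(0,0)·S0 + B(0,0) reproduces V0 = 18.6838.

(0,0): Delta=0.6582 Bond=-94.5182
(1,0): Delta=0.0000 Bond=0.0000
(1,1): Delta=0.9528 Bond=-154.6206
V0=18.6838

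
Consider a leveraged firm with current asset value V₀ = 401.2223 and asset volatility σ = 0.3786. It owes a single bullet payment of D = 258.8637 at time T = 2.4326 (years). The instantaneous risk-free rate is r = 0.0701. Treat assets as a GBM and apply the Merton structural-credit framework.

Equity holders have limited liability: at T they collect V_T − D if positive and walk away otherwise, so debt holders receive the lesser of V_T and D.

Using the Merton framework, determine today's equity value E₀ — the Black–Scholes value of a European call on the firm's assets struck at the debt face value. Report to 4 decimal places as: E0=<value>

Apply the equity-as-call identities (strike 258.8637, horizon 2.4326 years):
d₁ = [ln(V₀/D) + (r + σ²/2)T] / (σ√T)
   = [ln(401.2223/258.8637) + (0.0701 + 0.5·0.3786²)·2.4326] / (0.3786·√2.4326)
   = [0.438214 + 0.344867] / 0.590495 = 1.326144
d₂ = d₁ − σ√T = 1.326144 − 0.590495 = 0.735650
N(d₁) = 0.907604,  N(d₂) = 0.769028,  e^(−rT) = 0.843222
E₀ = V₀·N(d₁) − D·e^(−rT)·N(d₂)
   = 401.2223·0.907604 − 258.8637·0.843222·0.769028 = 196.287919

E0=196.2879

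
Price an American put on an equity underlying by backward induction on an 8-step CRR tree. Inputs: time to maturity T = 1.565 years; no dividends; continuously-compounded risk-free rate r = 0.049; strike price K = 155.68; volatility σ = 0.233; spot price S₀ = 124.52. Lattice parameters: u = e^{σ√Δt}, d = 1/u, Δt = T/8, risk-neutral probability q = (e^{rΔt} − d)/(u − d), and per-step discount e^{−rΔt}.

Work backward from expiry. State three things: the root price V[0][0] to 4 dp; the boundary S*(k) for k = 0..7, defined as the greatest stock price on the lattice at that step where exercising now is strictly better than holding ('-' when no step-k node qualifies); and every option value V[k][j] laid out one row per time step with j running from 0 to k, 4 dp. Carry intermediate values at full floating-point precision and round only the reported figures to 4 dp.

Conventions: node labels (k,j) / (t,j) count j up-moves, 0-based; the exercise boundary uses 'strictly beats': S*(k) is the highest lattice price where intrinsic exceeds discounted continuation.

price = 31.7755
boundary = - 112.3267 101.3274 112.3267 124.5200 112.3267 124.5200 138.0369
tree:
31.7755
43.3533 21.7146
54.3526 31.2870 13.3121
64.2748 43.3533 20.7678 6.7010
73.2254 54.3526 31.1600 11.5938 2.3249
81.2996 64.2748 43.3533 19.4414 4.5905 0.2841
88.5831 73.2254 54.3526 31.1600 9.0230 0.5987 0.0000
95.1534 81.2996 64.2748 43.3533 17.6431 1.2617 0.0000 0.0000
101.0803 88.5831 73.2254 54.3526 31.1600 2.6589 0.0000 0.0000 0.0000

Δt=0.19562  u=1.10855  d=0.90208  q=0.52091  discount=0.99046
step 8 (expiry): payoffs max(K−S,0) = 101.0803 88.5831 73.2254 54.3526 31.1600 2.6589 0.0000 0.0000 0.0000
step 7: (k=7,j=0): S=60.5266, K−S=95.1534, hold=93.6682 ⇒ V=95.1534 exercise | (k=7,j=1): S=74.3804, K−S=81.2996, hold=79.8144 ⇒ V=81.2996 exercise | (k=7,j=2): S=91.4052, K−S=64.2748, hold=62.7897 ⇒ V=64.2748 exercise | (k=7,j=3): S=112.3267, K−S=43.3533, hold=41.8681 ⇒ V=43.3533 exercise | (k=7,j=4): S=138.0369, K−S=17.6431, hold=16.1579 ⇒ V=17.6431 exercise | (k=7,j=5): S=169.6319, K−S=0.0000, hold=1.2617 ⇒ V=1.2617 continue | (k=7,j=6): S=208.4585, K−S=0.0000, hold=0.0000 ⇒ V=0.0000 continue | (k=7,j=7): S=256.1722, K−S=0.0000, hold=0.0000 ⇒ V=0.0000 continue  boundary S*=138.0369
step 6: (k=6,j=0): S=67.0969, K−S=88.5831, hold=87.0979 ⇒ V=88.5831 exercise | (k=6,j=1): S=82.4546, K−S=73.2254, hold=71.7403 ⇒ V=73.2254 exercise | (k=6,j=2): S=101.3274, K−S=54.3526, hold=52.8674 ⇒ V=54.3526 exercise | (k=6,j=3): S=124.5200, K−S=31.1600, hold=29.6748 ⇒ V=31.1600 exercise | (k=6,j=4): S=153.0211, K−S=2.6589, hold=9.0230 ⇒ V=9.0230 continue | (k=6,j=5): S=188.0458, K−S=0.0000, hold=0.5987 ⇒ V=0.5987 continue | (k=6,j=6): S=231.0872, K−S=0.0000, hold=0.0000 ⇒ V=0.0000 continue  boundary S*=124.5200
step 5: (k=5,j=0): S=74.3804, K−S=81.2996, hold=79.8144 ⇒ V=81.2996 exercise | (k=5,j=1): S=91.4052, K−S=64.2748, hold=62.7897 ⇒ V=64.2748 exercise | (k=5,j=2): S=112.3267, K−S=43.3533, hold=41.8681 ⇒ V=43.3533 exercise | (k=5,j=3): S=138.0369, K−S=17.6431, hold=19.4414 ⇒ V=19.4414 continue | (k=5,j=4): S=169.6319, K−S=0.0000, hold=4.5905 ⇒ V=4.5905 continue | (k=5,j=5): S=208.4585, K−S=0.0000, hold=0.2841 ⇒ V=0.2841 continue  boundary S*=112.3267
step 4: (k=4,j=0): S=82.4546, K−S=73.2254, hold=71.7403 ⇒ V=73.2254 exercise | (k=4,j=1): S=101.3274, K−S=54.3526, hold=52.8674 ⇒ V=54.3526 exercise | (k=4,j=2): S=124.5200, K−S=31.1600, hold=30.6027 ⇒ V=31.1600 exercise | (k=4,j=3): S=153.0211, K−S=2.6589, hold=11.5938 ⇒ V=11.5938 continue | (k=4,j=4): S=188.0458, K−S=0.0000, hold=2.3249 ⇒ V=2.3249 continue  boundary S*=124.5200
step 3: (k=3,j=0): S=91.4052, K−S=64.2748, hold=62.7897 ⇒ V=64.2748 exercise | (k=3,j=1): S=112.3267, K−S=43.3533, hold=41.8681 ⇒ V=43.3533 exercise | (k=3,j=2): S=138.0369, K−S=17.6431, hold=20.7678 ⇒ V=20.7678 continue | (k=3,j=3): S=169.6319, K−S=0.0000, hold=6.7010 ⇒ V=6.7010 continue  boundary S*=112.3267
step 2: (k=2,j=0): S=101.3274, K−S=54.3526, hold=52.8674 ⇒ V=54.3526 exercise | (k=2,j=1): S=124.5200, K−S=31.1600, hold=31.2870 ⇒ V=31.2870 continue | (k=2,j=2): S=153.0211, K−S=2.6589, hold=13.3121 ⇒ V=13.3121 continue  boundary S*=101.3274
step 1: (k=1,j=0): S=112.3267, K−S=43.3533, hold=41.9337 ⇒ V=43.3533 exercise | (k=1,j=1): S=138.0369, K−S=17.6431, hold=21.7146 ⇒ V=21.7146 continue  boundary S*=112.3267
step 0: (k=0,j=0): S=124.5200, K−S=31.1600, hold=31.7755 ⇒ V=31.7755 continue  boundary S*=-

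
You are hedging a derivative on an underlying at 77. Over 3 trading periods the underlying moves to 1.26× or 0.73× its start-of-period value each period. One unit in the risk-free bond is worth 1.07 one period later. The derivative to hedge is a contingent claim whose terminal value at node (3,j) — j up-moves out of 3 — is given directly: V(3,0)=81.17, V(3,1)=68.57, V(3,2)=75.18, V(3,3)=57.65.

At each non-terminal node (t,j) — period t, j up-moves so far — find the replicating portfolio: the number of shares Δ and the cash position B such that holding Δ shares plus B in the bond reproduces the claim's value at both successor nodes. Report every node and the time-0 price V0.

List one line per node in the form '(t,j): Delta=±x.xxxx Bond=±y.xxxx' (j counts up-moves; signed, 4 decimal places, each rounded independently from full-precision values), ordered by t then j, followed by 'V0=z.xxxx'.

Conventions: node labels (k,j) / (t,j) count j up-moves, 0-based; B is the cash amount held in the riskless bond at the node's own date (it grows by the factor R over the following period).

No-arbitrage ⇒ martingale measure with p* = (R−d)/(u−d) = 0.6415.
Terminal payoffs: V(3,0)=81.1700, V(3,1)=68.5700, V(3,2)=75.1800, V(3,3)=57.6500
  t=2,j=0: stock 41.0333 → up 51.7020 (V=68.5700), down 29.9543 (V=81.1700). Price 68.3056; hedge Δ=-0.5794, bond B=92.0792.
  t=2,j=1: stock 70.8246 → up 89.2390 (V=75.1800), down 51.7020 (V=68.5700). Price 68.0471; hedge Δ=0.1761, bond B=55.5754.
  t=2,j=2: stock 122.2452 → up 154.0290 (V=57.6500), down 89.2390 (V=75.1800). Price 59.7517; hedge Δ=-0.2706, bond B=92.8272.
  t=1,j=0: stock 56.2100 → up 70.8246 (V=68.0471), down 41.0333 (V=68.3056). Price 63.6820; hedge Δ=-0.0087, bond B=64.1698.
  t=1,j=1: stock 97.0200 → up 122.2452 (V=59.7517), down 70.8246 (V=68.0471). Price 58.6220; hedge Δ=-0.1613, bond B=74.2736.
  t=0,j=0: stock 77.0000 → up 97.0200 (V=58.6220), down 56.2100 (V=63.6820). Price 56.4822; hedge Δ=-0.1240, bond B=66.0294.
As a check, the time-0 holding Δ(0,0)·S0 + B(0,0) comes to 56.4822 — exactly V0.

(0,0): Delta=-0.1240 Bond=66.0294
(1,0): Delta=-0.0087 Bond=64.1698
(1,1): Delta=-0.1613 Bond=74.2736
(2,0): Delta=-0.5794 Bond=92.0792
(2,1): Delta=0.1761 Bond=55.5754
(2,2): Delta=-0.2706 Bond=92.8272
V0=56.4822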